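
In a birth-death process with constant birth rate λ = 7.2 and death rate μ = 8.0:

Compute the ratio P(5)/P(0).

For constant rates: P(n)/P(0) = (λ/μ)^n
P(5)/P(0) = (7.2/8.0)^5 = 0.9000^5 = 0.5905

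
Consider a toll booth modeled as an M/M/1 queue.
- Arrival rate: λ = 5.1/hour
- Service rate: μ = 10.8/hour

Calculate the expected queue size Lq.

ρ = λ/μ = 5.1/10.8 = 0.4722
For M/M/1: Lq = λ²/(μ(μ-λ))
Lq = 26.01/(10.8 × 5.70)
Lq = 0.4225 vehicles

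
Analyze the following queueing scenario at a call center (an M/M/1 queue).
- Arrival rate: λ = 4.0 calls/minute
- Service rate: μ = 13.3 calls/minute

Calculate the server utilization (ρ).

Server utilization: ρ = λ/μ
ρ = 4.0/13.3 = 0.3008
The server is busy 30.08% of the time.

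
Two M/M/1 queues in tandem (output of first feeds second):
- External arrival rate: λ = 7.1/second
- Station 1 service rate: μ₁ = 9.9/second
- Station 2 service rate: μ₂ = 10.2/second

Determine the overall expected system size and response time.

By Jackson's theorem, each station behaves as independent M/M/1.
Station 1: ρ₁ = 7.1/9.9 = 0.7172, L₁ = ρ₁/(1-ρ₁) = λ/(μ₁-λ) = 7.1/2.80 = 2.5357
Station 2: ρ₂ = 7.1/10.2 = 0.6961, L₂ = ρ₂/(1-ρ₂) = λ/(μ₂-λ) = 7.1/3.10 = 2.2903
Total: L = L₁ + L₂ = 2.5357 + 2.2903 = 4.8260
W = L/λ = 4.8260/7.1 = 0.6797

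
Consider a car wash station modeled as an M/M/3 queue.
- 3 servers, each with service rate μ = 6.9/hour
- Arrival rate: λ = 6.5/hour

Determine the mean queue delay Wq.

Traffic intensity: ρ = λ/(cμ) = 6.5/(3×6.9) = 0.3140
Since ρ = 0.3140 < 1, system is stable.
Offered load a = λ/μ = cρ = 6.5/6.9 = 0.9420
P₀ = [ Σₙ₌₀^2 aⁿ/n! + a^3/(3!(1-ρ)) ]⁻¹
Σ = a^0/0! + a^1/1! + a^2/2! = 1.0000 + 0.9420 + 0.4437 = 2.3857
a^3/(3!(1-ρ)) = 0.8360/(6 × 0.6860) = 0.2031
P₀ = 1/(2.3857 + 0.2031) = 0.3863
Lq = P₀·a^3·ρ / (3!(1-ρ)²) = 0.3863 × 0.8360 × 0.3140 / (6 × 0.4706) = 0.03591
Wq = Lq/λ = 0.03591/6.5 = 0.005525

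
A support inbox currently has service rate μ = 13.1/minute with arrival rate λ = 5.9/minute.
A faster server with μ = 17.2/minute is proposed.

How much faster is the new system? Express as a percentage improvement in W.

System 1: ρ₁ = 5.9/13.1 = 0.4504, W₁ = 1/(13.1-5.9) = 0.13889
System 2: ρ₂ = 5.9/17.2 = 0.3430, W₂ = 1/(17.2-5.9) = 0.088496
Improvement: (W₁-W₂)/W₁ = (0.13889-0.088496)/0.13889 = 36.28%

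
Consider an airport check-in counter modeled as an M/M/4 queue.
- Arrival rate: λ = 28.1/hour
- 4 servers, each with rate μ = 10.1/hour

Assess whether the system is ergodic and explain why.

Stability requires ρ = λ/(cμ) < 1
ρ = 28.1/(4 × 10.1) = 28.1/40.40 = 0.6955
Since 0.6955 < 1, the system is STABLE.
The servers are busy 69.55% of the time.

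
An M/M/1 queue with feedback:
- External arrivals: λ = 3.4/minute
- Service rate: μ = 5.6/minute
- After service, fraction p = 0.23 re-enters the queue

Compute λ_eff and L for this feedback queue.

Effective arrival rate: λ_eff = λ/(1-p) = 3.4/(1-0.23) = 3.4/0.77 = 4.4156
ρ = λ_eff/μ = 4.4156/5.6 = 0.7885
L = ρ/(1-ρ) = 0.7885/(1-0.7885) = 3.7281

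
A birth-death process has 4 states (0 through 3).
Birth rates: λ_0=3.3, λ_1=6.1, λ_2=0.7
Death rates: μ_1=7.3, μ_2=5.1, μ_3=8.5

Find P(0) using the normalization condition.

Ratios P(n)/P(0) = (λ₀···λₙ₋₁)/(μ₁···μₙ):
P(1)/P(0) = (3.3)/(7.3) = 0.452055
P(2)/P(0) = (3.3×6.1)/(7.3×5.1) = 0.540693
P(3)/P(0) = (3.3×6.1×0.7)/(7.3×5.1×8.5) = 0.0445277

Normalization: ∑ P(n) = 1
P(0) × (1.00000 + 0.452055 + 0.540693 + 0.0445277) = 1
P(0) × 2.03728 = 1
P(0) = 1/2.03728 = 0.4909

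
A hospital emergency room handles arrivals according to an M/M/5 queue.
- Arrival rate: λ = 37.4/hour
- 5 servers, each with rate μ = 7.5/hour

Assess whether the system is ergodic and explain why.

Stability requires ρ = λ/(cμ) < 1
ρ = 37.4/(5 × 7.5) = 37.4/37.50 = 0.9973
Since 0.9973 < 1, the system is STABLE.
The servers are busy 99.73% of the time.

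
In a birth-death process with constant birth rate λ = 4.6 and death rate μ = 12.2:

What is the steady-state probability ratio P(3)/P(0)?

For constant rates: P(n)/P(0) = (λ/μ)^n
P(3)/P(0) = (4.6/12.2)^3 = 0.37705^3 = 0.05360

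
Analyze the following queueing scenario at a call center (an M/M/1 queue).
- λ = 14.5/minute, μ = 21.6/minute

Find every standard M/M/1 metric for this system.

Step 1: ρ = λ/μ = 14.5/21.6 = 0.6713
Step 2: L = λ/(μ-λ) = 14.5/7.10 = 2.0423
Step 3: Lq = λ²/(μ(μ-λ)) = 210.25/(21.6×7.10) = 1.3710
Step 4: W = 1/(μ-λ) = 1/7.10 = 0.14085
Step 5: Wq = λ/(μ(μ-λ)) = 14.5/(21.6×7.10) = 0.09455
Step 6: P(0) = 1-ρ = 0.3287
Verify: L = λW = 14.5×0.14085 = 2.0423 ✔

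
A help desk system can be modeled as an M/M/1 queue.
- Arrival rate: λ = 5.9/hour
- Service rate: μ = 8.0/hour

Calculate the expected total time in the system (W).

First, compute utilization: ρ = λ/μ = 5.9/8.0 = 0.7375
For M/M/1: W = 1/(μ-λ)
W = 1/(8.0-5.9) = 1/2.10
W = 0.4762 hours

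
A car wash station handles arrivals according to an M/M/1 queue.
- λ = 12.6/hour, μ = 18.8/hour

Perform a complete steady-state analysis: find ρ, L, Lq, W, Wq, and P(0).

Step 1: ρ = λ/μ = 12.6/18.8 = 0.6702
Step 2: L = λ/(μ-λ) = 12.6/6.20 = 2.0323
Step 3: Lq = λ²/(μ(μ-λ)) = 158.76/(18.8×6.20) = 1.3620
Step 4: W = 1/(μ-λ) = 1/6.20 = 0.16129
Step 5: Wq = λ/(μ(μ-λ)) = 12.6/(18.8×6.20) = 0.1081
Step 6: P(0) = 1-ρ = 0.3298
Verify: L = λW = 12.6×0.16129 = 2.0323 ✔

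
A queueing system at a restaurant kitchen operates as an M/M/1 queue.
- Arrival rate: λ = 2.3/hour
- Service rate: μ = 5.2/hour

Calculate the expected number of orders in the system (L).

ρ = λ/μ = 2.3/5.2 = 0.4423
For M/M/1: L = λ/(μ-λ)
L = 2.3/(5.2-2.3) = 2.3/2.90
L = 0.7931 orders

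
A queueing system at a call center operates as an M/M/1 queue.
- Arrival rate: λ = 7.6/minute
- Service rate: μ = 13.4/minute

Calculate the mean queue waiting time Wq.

First, compute utilization: ρ = λ/μ = 7.6/13.4 = 0.5672
For M/M/1: Wq = λ/(μ(μ-λ))
Wq = 7.6/(13.4 × (13.4-7.6))
Wq = 7.6/(13.4 × 5.80)
Wq = 0.09779 minutes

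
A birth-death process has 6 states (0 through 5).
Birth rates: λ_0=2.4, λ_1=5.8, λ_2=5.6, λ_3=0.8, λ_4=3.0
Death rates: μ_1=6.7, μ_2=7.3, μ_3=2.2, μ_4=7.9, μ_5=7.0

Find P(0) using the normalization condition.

Ratios P(n)/P(0) = (λ₀···λₙ₋₁)/(μ₁···μₙ):
P(1)/P(0) = (2.4)/(6.7) = 0.35821
P(2)/P(0) = (2.4×5.8)/(6.7×7.3) = 0.28460
P(3)/P(0) = (2.4×5.8×5.6)/(6.7×7.3×2.2) = 0.72445
P(4)/P(0) = (2.4×5.8×5.6×0.8)/(6.7×7.3×2.2×7.9) = 0.073362
P(5)/P(0) = (2.4×5.8×5.6×0.8×3.0)/(6.7×7.3×2.2×7.9×7.0) = 0.031441

Normalization: ∑ P(n) = 1
P(0) × (1.0000 + 0.35821 + 0.28460 + 0.72445 + 0.073362 + 0.031441) = 1
P(0) × 2.4721 = 1
P(0) = 1/2.4721 = 0.4045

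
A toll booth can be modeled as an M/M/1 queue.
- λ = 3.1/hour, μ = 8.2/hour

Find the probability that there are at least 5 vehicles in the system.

ρ = λ/μ = 3.1/8.2 = 0.37805
P(N ≥ n) = ρⁿ
P(N ≥ 5) = 0.37805^5
P(N ≥ 5) = 0.007722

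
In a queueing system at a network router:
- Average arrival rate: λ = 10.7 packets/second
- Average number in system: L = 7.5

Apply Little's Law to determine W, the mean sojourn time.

Little's Law: L = λW, so W = L/λ
W = 7.5/10.7 = 0.7009 seconds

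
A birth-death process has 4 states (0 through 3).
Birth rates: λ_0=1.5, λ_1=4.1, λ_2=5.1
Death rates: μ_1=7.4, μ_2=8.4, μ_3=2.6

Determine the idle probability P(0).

Ratios P(n)/P(0) = (λ₀···λₙ₋₁)/(μ₁···μₙ):
P(1)/P(0) = (1.5)/(7.4) = 0.2027
P(2)/P(0) = (1.5×4.1)/(7.4×8.4) = 0.09894
P(3)/P(0) = (1.5×4.1×5.1)/(7.4×8.4×2.6) = 0.1941

Normalization: ∑ P(n) = 1
P(0) × (1.0000 + 0.2027 + 0.09894 + 0.1941) = 1
P(0) × 1.4957 = 1
P(0) = 1/1.4957 = 0.6686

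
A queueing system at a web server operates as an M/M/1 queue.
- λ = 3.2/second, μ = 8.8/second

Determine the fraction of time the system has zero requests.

ρ = λ/μ = 3.2/8.8 = 0.3636
P(0) = 1 - ρ = 1 - 0.3636 = 0.6364
The server is idle 63.64% of the time.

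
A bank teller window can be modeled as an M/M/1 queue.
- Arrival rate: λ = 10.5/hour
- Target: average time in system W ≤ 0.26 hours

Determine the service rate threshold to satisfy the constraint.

For M/M/1: W = 1/(μ-λ)
Need W ≤ 0.26, so 1/(μ-λ) ≤ 0.26
μ - λ ≥ 1/0.26 = 3.8462
μ ≥ 10.5 + 3.8462 = 14.3462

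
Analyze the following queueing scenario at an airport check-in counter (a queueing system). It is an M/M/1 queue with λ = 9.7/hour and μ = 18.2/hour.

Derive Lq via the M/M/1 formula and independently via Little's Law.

Method 1 (direct): Lq = λ²/(μ(μ-λ)) = 94.09/(18.2 × 8.50) = 0.6082

Method 2 (Little's Law):
W = 1/(μ-λ) = 1/8.50 = 0.117647
Wq = W - 1/μ = 0.117647 - 0.0549451 = 0.06270
Lq = λWq = 9.7 × 0.06270 = 0.6082 ✔ (matches Method 1)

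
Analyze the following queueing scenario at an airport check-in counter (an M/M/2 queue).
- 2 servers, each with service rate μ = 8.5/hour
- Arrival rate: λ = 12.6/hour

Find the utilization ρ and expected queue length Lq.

Traffic intensity: ρ = λ/(cμ) = 12.6/(2×8.5) = 0.7412
Since ρ = 0.7412 < 1, system is stable.
Offered load a = λ/μ = cρ = 12.6/8.5 = 1.4824
P₀ = [ Σₙ₌₀^1 aⁿ/n! + a^2/(2!(1-ρ)) ]⁻¹
Σ = a^0/0! + a^1/1! = 1.0000 + 1.4824 = 2.4824
a^2/(2!(1-ρ)) = 2.19737/(2 × 0.258824) = 4.2449
P₀ = 1/(2.4824 + 4.2449) = 0.1486
Lq = P₀·a^2·ρ / (2!(1-ρ)²) = 0.14865 × 2.1974 × 0.74118 / (2 × 0.066990) = 1.8070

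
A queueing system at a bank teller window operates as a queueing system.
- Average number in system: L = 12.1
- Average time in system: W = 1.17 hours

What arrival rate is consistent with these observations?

Little's Law: L = λW, so λ = L/W
λ = 12.1/1.17 = 10.3419 transactions/hour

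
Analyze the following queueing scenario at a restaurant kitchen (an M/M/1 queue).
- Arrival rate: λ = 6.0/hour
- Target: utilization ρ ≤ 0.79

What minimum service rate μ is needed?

ρ = λ/μ, so μ = λ/ρ
μ ≥ 6.0/0.79 = 7.5949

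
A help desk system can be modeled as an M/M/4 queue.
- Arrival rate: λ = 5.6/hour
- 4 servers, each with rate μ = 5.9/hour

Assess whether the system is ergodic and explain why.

Stability requires ρ = λ/(cμ) < 1
ρ = 5.6/(4 × 5.9) = 5.6/23.60 = 0.2373
Since 0.2373 < 1, the system is STABLE.
The servers are busy 23.73% of the time.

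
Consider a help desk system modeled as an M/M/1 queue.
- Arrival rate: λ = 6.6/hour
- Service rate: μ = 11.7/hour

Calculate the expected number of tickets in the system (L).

ρ = λ/μ = 6.6/11.7 = 0.5641
For M/M/1: L = λ/(μ-λ)
L = 6.6/(11.7-6.6) = 6.6/5.10
L = 1.2941 tickets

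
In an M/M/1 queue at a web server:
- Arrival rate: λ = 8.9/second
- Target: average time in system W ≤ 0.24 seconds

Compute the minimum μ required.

For M/M/1: W = 1/(μ-λ)
Need W ≤ 0.24, so 1/(μ-λ) ≤ 0.24
μ - λ ≥ 1/0.24 = 4.1667
μ ≥ 8.9 + 4.1667 = 13.0667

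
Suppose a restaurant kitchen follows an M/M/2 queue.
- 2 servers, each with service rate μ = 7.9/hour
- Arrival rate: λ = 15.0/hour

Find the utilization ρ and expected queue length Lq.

Traffic intensity: ρ = λ/(cμ) = 15.0/(2×7.9) = 0.9494
Since ρ = 0.9494 < 1, system is stable.
Offered load a = λ/μ = cρ = 15.0/7.9 = 1.8987
P₀ = [ Σₙ₌₀^1 aⁿ/n! + a^2/(2!(1-ρ)) ]⁻¹
Σ = a^0/0! + a^1/1! = 1.0000 + 1.8987 = 2.8987
a^2/(2!(1-ρ)) = 3.6052/(2 × 0.050633) = 35.6013
P₀ = 1/(2.8987 + 35.6013) = 0.02597
Lq = P₀·a^2·ρ / (2!(1-ρ)²) = 0.025974 × 3.6052 × 0.94937 / (2 × 0.0025637) = 17.3383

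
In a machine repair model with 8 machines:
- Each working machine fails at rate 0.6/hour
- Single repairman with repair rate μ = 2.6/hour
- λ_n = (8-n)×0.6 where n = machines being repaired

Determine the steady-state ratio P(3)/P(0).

P(3)/P(0) = ∏_{i=0}^{3-1} λ_i/μ_{i+1}
= (8-0)×0.6/2.6 × (8-1)×0.6/2.6 × (8-2)×0.6/2.6
= 4.1293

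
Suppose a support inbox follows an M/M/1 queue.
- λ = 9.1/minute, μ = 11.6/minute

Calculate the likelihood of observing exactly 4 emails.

ρ = λ/μ = 9.1/11.6 = 0.7845
P(n) = (1-ρ)ρⁿ
P(4) = (1-0.7845) × 0.7845^4
P(4) = 0.21550 × 0.37877
P(4) = 0.08162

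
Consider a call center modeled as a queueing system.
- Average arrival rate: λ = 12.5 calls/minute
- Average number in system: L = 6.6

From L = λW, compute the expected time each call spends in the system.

Little's Law: L = λW, so W = L/λ
W = 6.6/12.5 = 0.5280 minutes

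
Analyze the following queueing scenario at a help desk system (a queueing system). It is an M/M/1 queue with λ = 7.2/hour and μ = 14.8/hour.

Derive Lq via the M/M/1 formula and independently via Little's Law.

Method 1 (direct): Lq = λ²/(μ(μ-λ)) = 51.84/(14.8 × 7.60) = 0.4609

Method 2 (Little's Law):
W = 1/(μ-λ) = 1/7.60 = 0.13158
Wq = W - 1/μ = 0.13158 - 0.067568 = 0.06401
Lq = λWq = 7.2 × 0.06401 = 0.4609 ✔ (matches Method 1)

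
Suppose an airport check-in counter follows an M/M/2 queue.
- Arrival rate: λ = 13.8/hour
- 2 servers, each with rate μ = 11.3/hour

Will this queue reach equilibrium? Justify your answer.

Stability requires ρ = λ/(cμ) < 1
ρ = 13.8/(2 × 11.3) = 13.8/22.60 = 0.6106
Since 0.6106 < 1, the system is STABLE.
The servers are busy 61.06% of the time.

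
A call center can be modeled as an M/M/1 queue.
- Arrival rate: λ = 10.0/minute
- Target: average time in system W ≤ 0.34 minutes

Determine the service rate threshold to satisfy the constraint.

For M/M/1: W = 1/(μ-λ)
Need W ≤ 0.34, so 1/(μ-λ) ≤ 0.34
μ - λ ≥ 1/0.34 = 2.9412
μ ≥ 10.0 + 2.9412 = 12.9412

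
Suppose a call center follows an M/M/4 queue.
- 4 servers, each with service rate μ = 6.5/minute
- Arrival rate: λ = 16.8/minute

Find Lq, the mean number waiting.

Traffic intensity: ρ = λ/(cμ) = 16.8/(4×6.5) = 0.6462
Since ρ = 0.6462 < 1, system is stable.
Offered load a = λ/μ = cρ = 16.8/6.5 = 2.5846
P₀ = [ Σₙ₌₀^3 aⁿ/n! + a^4/(4!(1-ρ)) ]⁻¹
Σ = a^0/0! + a^1/1! + a^2/2! + a^3/3! = 1.00000 + 2.58462 + 3.34012 + 2.87764 = 9.8024
a^4/(4!(1-ρ)) = 44.6256/(24 × 0.35385) = 5.2548
P₀ = 1/(9.8024 + 5.2548) = 0.06641
Lq = P₀·a^4·ρ / (4!(1-ρ)²) = 0.06641 × 44.6256 × 0.6462 / (24 × 0.1252) = 0.6373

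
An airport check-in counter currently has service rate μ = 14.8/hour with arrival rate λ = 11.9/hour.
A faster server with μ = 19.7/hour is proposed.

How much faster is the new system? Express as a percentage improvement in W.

System 1: ρ₁ = 11.9/14.8 = 0.8041, W₁ = 1/(14.8-11.9) = 0.3448
System 2: ρ₂ = 11.9/19.7 = 0.6041, W₂ = 1/(19.7-11.9) = 0.1282
Improvement: (W₁-W₂)/W₁ = (0.3448-0.1282)/0.3448 = 62.82%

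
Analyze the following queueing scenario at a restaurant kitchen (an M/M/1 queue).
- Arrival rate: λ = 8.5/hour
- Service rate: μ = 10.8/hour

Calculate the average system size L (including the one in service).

ρ = λ/μ = 8.5/10.8 = 0.7870
For M/M/1: L = λ/(μ-λ)
L = 8.5/(10.8-8.5) = 8.5/2.30
L = 3.6957 orders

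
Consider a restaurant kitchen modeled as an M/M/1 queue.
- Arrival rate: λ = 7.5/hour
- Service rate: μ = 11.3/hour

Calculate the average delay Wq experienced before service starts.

First, compute utilization: ρ = λ/μ = 7.5/11.3 = 0.6637
For M/M/1: Wq = λ/(μ(μ-λ))
Wq = 7.5/(11.3 × (11.3-7.5))
Wq = 7.5/(11.3 × 3.80)
Wq = 0.1747 hours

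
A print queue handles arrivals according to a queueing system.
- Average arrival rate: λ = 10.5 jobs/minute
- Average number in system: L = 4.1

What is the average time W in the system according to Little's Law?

Little's Law: L = λW, so W = L/λ
W = 4.1/10.5 = 0.3905 minutes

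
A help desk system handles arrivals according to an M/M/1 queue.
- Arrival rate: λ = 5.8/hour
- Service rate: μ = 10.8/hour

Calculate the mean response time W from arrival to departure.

First, compute utilization: ρ = λ/μ = 5.8/10.8 = 0.5370
For M/M/1: W = 1/(μ-λ)
W = 1/(10.8-5.8) = 1/5.00
W = 0.2000 hours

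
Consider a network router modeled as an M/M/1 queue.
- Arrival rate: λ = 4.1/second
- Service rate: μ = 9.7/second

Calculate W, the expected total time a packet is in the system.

First, compute utilization: ρ = λ/μ = 4.1/9.7 = 0.4227
For M/M/1: W = 1/(μ-λ)
W = 1/(9.7-4.1) = 1/5.60
W = 0.1786 seconds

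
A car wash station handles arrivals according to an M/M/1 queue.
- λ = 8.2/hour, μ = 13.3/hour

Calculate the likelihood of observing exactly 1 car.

ρ = λ/μ = 8.2/13.3 = 0.6165
P(n) = (1-ρ)ρⁿ
P(1) = (1-0.6165) × 0.6165^1
P(1) = 0.3835 × 0.6165
P(1) = 0.2364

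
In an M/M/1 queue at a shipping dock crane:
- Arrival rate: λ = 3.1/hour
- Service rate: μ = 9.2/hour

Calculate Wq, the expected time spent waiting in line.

First, compute utilization: ρ = λ/μ = 3.1/9.2 = 0.3370
For M/M/1: Wq = λ/(μ(μ-λ))
Wq = 3.1/(9.2 × (9.2-3.1))
Wq = 3.1/(9.2 × 6.10)
Wq = 0.05524 hours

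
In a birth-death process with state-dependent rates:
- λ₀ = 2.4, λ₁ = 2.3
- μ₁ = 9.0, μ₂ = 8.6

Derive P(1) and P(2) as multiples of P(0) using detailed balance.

Balance equations:
State 0: λ₀P₀ = μ₁P₁ → P₁ = (λ₀/μ₁)P₀ = (2.4/9.0)P₀ = 0.2667P₀
State 1: P₂ = (λ₀λ₁)/(μ₁μ₂)P₀ = (2.4×2.3)/(9.0×8.6)P₀ = 0.07132P₀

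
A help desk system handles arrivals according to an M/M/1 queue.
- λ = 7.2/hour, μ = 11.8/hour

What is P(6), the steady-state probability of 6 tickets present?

ρ = λ/μ = 7.2/11.8 = 0.6102
P(n) = (1-ρ)ρⁿ
P(6) = (1-0.6102) × 0.6102^6
P(6) = 0.3898 × 0.05162
P(6) = 0.02012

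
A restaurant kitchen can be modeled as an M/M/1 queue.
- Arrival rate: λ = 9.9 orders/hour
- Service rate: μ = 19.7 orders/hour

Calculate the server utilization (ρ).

Server utilization: ρ = λ/μ
ρ = 9.9/19.7 = 0.5025
The server is busy 50.25% of the time.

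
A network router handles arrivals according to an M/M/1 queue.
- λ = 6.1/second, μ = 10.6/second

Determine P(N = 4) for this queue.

ρ = λ/μ = 6.1/10.6 = 0.5755
P(n) = (1-ρ)ρⁿ
P(4) = (1-0.5755) × 0.5755^4
P(4) = 0.42450 × 0.10969
P(4) = 0.04656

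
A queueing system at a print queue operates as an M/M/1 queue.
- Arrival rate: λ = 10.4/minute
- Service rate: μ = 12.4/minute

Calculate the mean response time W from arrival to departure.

First, compute utilization: ρ = λ/μ = 10.4/12.4 = 0.8387
For M/M/1: W = 1/(μ-λ)
W = 1/(12.4-10.4) = 1/2.00
W = 0.5000 minutes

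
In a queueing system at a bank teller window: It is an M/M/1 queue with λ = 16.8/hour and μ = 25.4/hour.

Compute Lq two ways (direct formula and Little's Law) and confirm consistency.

Method 1 (direct): Lq = λ²/(μ(μ-λ)) = 282.24/(25.4 × 8.60) = 1.2921

Method 2 (Little's Law):
W = 1/(μ-λ) = 1/8.60 = 0.11628
Wq = W - 1/μ = 0.11628 - 0.039370 = 0.07691
Lq = λWq = 16.8 × 0.07691 = 1.2921 ✔ (matches Method 1)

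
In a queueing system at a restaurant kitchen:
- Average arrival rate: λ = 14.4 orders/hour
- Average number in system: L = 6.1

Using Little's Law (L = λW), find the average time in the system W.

Little's Law: L = λW, so W = L/λ
W = 6.1/14.4 = 0.4236 hours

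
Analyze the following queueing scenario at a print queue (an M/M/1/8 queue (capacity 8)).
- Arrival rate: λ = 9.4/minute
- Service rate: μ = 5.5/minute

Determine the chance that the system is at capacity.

ρ = λ/μ = 9.4/5.5 = 1.7091
P₀ = (1-ρ)/(1-ρ^(K+1)) = (1-1.7091)/(1-1.7091^9) = -0.7091/-123.4249 = 0.005745
P_K = P₀×ρ^K = 0.0057452 × 1.7091^8 = 0.0057452 × 72.8014 = 0.4183
Blocking probability = 41.83%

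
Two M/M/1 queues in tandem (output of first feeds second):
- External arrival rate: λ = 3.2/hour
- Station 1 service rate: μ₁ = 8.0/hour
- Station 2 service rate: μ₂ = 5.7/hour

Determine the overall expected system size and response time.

By Jackson's theorem, each station behaves as independent M/M/1.
Station 1: ρ₁ = 3.2/8.0 = 0.4000, L₁ = ρ₁/(1-ρ₁) = λ/(μ₁-λ) = 3.2/4.80 = 0.6667
Station 2: ρ₂ = 3.2/5.7 = 0.5614, L₂ = ρ₂/(1-ρ₂) = λ/(μ₂-λ) = 3.2/2.50 = 1.2800
Total: L = L₁ + L₂ = 0.6667 + 1.2800 = 1.9467
W = L/λ = 1.9467/3.2 = 0.6083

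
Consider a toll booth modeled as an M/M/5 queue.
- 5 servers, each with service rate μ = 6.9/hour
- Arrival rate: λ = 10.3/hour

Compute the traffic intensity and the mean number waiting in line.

Traffic intensity: ρ = λ/(cμ) = 10.3/(5×6.9) = 0.2986
Since ρ = 0.2986 < 1, system is stable.
Offered load a = λ/μ = cρ = 10.3/6.9 = 1.4928
P₀ = [ Σₙ₌₀^4 aⁿ/n! + a^5/(5!(1-ρ)) ]⁻¹
Σ = a^0/0! + a^1/1! + a^2/2! + a^3/3! + a^4/4! = 1.00000 + 1.49275 + 1.11416 + 0.554387 + 0.206891 = 4.3682
a^5/(5!(1-ρ)) = 7.4121/(120 × 0.7014) = 0.08806
P₀ = 1/(4.3682 + 0.08806) = 0.2244
Lq = P₀·a^5·ρ / (5!(1-ρ)²) = 0.22440 × 7.4121 × 0.29855 / (120 × 0.49203) = 0.008410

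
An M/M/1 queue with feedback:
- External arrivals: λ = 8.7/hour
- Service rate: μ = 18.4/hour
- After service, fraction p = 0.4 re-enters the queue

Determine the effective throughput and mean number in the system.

Effective arrival rate: λ_eff = λ/(1-p) = 8.7/(1-0.4) = 8.7/0.60 = 14.5000
ρ = λ_eff/μ = 14.5000/18.4 = 0.78804
L = ρ/(1-ρ) = 0.78804/(1-0.78804) = 3.7179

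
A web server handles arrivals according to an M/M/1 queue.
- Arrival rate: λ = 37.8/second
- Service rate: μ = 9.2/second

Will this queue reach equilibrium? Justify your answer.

Stability requires ρ = λ/(cμ) < 1
ρ = 37.8/(1 × 9.2) = 37.8/9.20 = 4.1087
Since 4.1087 ≥ 1, the system is UNSTABLE.
Queue grows without bound. Need μ > λ = 37.8.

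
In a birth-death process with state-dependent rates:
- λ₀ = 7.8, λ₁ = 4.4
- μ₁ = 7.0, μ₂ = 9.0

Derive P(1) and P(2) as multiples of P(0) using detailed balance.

Balance equations:
State 0: λ₀P₀ = μ₁P₁ → P₁ = (λ₀/μ₁)P₀ = (7.8/7.0)P₀ = 1.1143P₀
State 1: P₂ = (λ₀λ₁)/(μ₁μ₂)P₀ = (7.8×4.4)/(7.0×9.0)P₀ = 0.5448P₀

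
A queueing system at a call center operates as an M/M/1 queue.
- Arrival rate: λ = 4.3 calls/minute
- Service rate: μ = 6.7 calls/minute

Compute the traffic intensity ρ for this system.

Server utilization: ρ = λ/μ
ρ = 4.3/6.7 = 0.6418
The server is busy 64.18% of the time.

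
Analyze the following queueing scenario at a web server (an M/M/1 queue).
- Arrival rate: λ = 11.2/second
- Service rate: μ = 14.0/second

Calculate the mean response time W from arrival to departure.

First, compute utilization: ρ = λ/μ = 11.2/14.0 = 0.8000
For M/M/1: W = 1/(μ-λ)
W = 1/(14.0-11.2) = 1/2.80
W = 0.3571 seconds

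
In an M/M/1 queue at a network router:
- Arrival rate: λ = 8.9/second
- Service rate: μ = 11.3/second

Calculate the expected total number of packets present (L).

ρ = λ/μ = 8.9/11.3 = 0.7876
For M/M/1: L = λ/(μ-λ)
L = 8.9/(11.3-8.9) = 8.9/2.40
L = 3.7083 packets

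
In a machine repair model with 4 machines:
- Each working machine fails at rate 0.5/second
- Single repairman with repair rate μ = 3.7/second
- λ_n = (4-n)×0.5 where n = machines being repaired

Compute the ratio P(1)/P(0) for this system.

P(1)/P(0) = ∏_{i=0}^{1-1} λ_i/μ_{i+1}
= (4-0)×0.5/3.7
= 0.5405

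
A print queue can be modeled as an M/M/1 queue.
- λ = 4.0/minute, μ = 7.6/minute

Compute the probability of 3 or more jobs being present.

ρ = λ/μ = 4.0/7.6 = 0.5263
P(N ≥ n) = ρⁿ
P(N ≥ 3) = 0.5263^3
P(N ≥ 3) = 0.1458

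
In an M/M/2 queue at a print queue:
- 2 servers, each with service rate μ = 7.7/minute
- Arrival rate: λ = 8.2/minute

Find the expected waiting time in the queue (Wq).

Traffic intensity: ρ = λ/(cμ) = 8.2/(2×7.7) = 0.5325
Since ρ = 0.5325 < 1, system is stable.
Offered load a = λ/μ = cρ = 8.2/7.7 = 1.0649
P₀ = [ Σₙ₌₀^1 aⁿ/n! + a^2/(2!(1-ρ)) ]⁻¹
Σ = a^0/0! + a^1/1! = 1.0000 + 1.0649 = 2.0649
a^2/(2!(1-ρ)) = 1.13409/(2 × 0.467532) = 1.2128
P₀ = 1/(2.0649 + 1.2128) = 0.3051
Lq = P₀·a^2·ρ / (2!(1-ρ)²) = 0.3051 × 1.1341 × 0.5325 / (2 × 0.2186) = 0.4214
Wq = Lq/λ = 0.4214/8.2 = 0.05139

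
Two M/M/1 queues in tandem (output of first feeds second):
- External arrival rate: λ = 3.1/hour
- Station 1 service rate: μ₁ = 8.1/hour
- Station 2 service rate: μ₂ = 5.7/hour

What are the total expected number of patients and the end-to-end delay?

By Jackson's theorem, each station behaves as independent M/M/1.
Station 1: ρ₁ = 3.1/8.1 = 0.3827, L₁ = ρ₁/(1-ρ₁) = λ/(μ₁-λ) = 3.1/5.00 = 0.6200
Station 2: ρ₂ = 3.1/5.7 = 0.5439, L₂ = ρ₂/(1-ρ₂) = λ/(μ₂-λ) = 3.1/2.60 = 1.1923
Total: L = L₁ + L₂ = 0.6200 + 1.1923 = 1.8123
W = L/λ = 1.8123/3.1 = 0.5846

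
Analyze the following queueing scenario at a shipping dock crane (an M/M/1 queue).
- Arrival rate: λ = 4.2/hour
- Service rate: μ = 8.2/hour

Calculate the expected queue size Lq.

ρ = λ/μ = 4.2/8.2 = 0.5122
For M/M/1: Lq = λ²/(μ(μ-λ))
Lq = 17.64/(8.2 × 4.00)
Lq = 0.5378 containers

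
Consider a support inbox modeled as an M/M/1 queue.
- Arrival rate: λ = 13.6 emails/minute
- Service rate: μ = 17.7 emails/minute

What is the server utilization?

Server utilization: ρ = λ/μ
ρ = 13.6/17.7 = 0.7684
The server is busy 76.84% of the time.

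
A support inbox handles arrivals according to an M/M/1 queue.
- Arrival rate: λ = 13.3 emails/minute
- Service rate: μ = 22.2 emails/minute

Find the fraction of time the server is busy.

Server utilization: ρ = λ/μ
ρ = 13.3/22.2 = 0.5991
The server is busy 59.91% of the time.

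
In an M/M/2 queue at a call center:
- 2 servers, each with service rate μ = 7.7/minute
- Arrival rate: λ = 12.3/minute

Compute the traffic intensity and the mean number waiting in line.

Traffic intensity: ρ = λ/(cμ) = 12.3/(2×7.7) = 0.7987
Since ρ = 0.7987 < 1, system is stable.
Offered load a = λ/μ = cρ = 12.3/7.7 = 1.5974
P₀ = [ Σₙ₌₀^1 aⁿ/n! + a^2/(2!(1-ρ)) ]⁻¹
Σ = a^0/0! + a^1/1! = 1.0000 + 1.5974 = 2.5974
a^2/(2!(1-ρ)) = 2.5517/(2 × 0.2013) = 6.3381
P₀ = 1/(2.5974 + 6.3381) = 0.1119
Lq = P₀·a^2·ρ / (2!(1-ρ)²) = 0.111913 × 2.55170 × 0.798701 / (2 × 0.0405212) = 2.8144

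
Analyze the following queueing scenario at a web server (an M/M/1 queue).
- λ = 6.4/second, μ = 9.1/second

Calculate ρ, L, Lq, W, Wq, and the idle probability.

Step 1: ρ = λ/μ = 6.4/9.1 = 0.7033
Step 2: L = λ/(μ-λ) = 6.4/2.70 = 2.3704
Step 3: Lq = λ²/(μ(μ-λ)) = 40.96/(9.1×2.70) = 1.6671
Step 4: W = 1/(μ-λ) = 1/2.70 = 0.37037
Step 5: Wq = λ/(μ(μ-λ)) = 6.4/(9.1×2.70) = 0.2605
Step 6: P(0) = 1-ρ = 0.2967
Verify: L = λW = 6.4×0.37037 = 2.3704 ✔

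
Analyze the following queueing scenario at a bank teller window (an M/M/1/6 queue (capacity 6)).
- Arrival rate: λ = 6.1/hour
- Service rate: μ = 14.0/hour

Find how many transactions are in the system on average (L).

ρ = λ/μ = 6.1/14.0 = 0.435714
P₀ = (1-ρ)/(1-ρ^(K+1)) = (1-0.435714)/(1-0.435714^7) = 0.5643/0.9970 = 0.5660
P_K = P₀×ρ^K = 0.5660 × 0.435714^6 = 0.5660 × 0.006842 = 0.003873
L = ρ[1 - (K+1)ρ^K + Kρ^(K+1)] / [(1-ρ)(1-ρ^(K+1))]
L = 0.435714 × (1 - 7×0.006842 + 6×0.002981) / ((1 - 0.435714) × (1 - 0.002981)) = 0.7512 transactions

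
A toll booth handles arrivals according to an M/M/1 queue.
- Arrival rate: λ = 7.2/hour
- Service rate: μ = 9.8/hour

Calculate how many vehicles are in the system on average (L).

ρ = λ/μ = 7.2/9.8 = 0.7347
For M/M/1: L = λ/(μ-λ)
L = 7.2/(9.8-7.2) = 7.2/2.60
L = 2.7692 vehicles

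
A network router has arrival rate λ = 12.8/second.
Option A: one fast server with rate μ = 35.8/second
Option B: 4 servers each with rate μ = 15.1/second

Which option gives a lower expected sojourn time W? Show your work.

Option A: single server μ = 35.8 (M/M/1)
  ρ_A = 12.8/35.8 = 0.3575
  W_A = 1/(μ-λ) = 1/(35.8-12.8) = 1/23.00 = 0.04348

Option B: 4 servers μ = 15.1 (M/M/4)
  ρ_B = λ/(cμ) = 12.8/(4×15.1) = 0.2119
  Offered load a = λ/μ = cρ = 12.8/15.1 = 0.8477
  P₀ = [ Σₙ₌₀^3 aⁿ/n! + a^4/(4!(1-ρ)) ]⁻¹
  Σ = a^0/0! + a^1/1! + a^2/2! + a^3/3! = 1.0000 + 0.8477 + 0.3593 + 0.1015 = 2.3085
  a^4/(4!(1-ρ)) = 0.5163/(24 × 0.7881) = 0.02730
  P₀ = 1/(2.3085 + 0.02730) = 0.4281
  Lq = P₀·a^4·ρ / (4!(1-ρ)²) = 0.42812 × 0.51634 × 0.21192 / (24 × 0.62107) = 0.003143
  Wq_B = Lq/λ = 0.0031428/12.8 = 0.00024553
  W_B = Wq_B + 1/μ = 0.00024553 + 0.066225 = 0.06647

Since W_A = 0.04348 < W_B = 0.06647, Option A (single fast server) has the shorter time in system.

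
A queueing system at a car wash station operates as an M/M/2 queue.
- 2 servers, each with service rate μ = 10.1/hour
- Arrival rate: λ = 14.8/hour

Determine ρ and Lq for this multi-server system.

Traffic intensity: ρ = λ/(cμ) = 14.8/(2×10.1) = 0.7327
Since ρ = 0.7327 < 1, system is stable.
Offered load a = λ/μ = cρ = 14.8/10.1 = 1.4653
P₀ = [ Σₙ₌₀^1 aⁿ/n! + a^2/(2!(1-ρ)) ]⁻¹
Σ = a^0/0! + a^1/1! = 1.0000 + 1.4653 = 2.4653
a^2/(2!(1-ρ)) = 2.14724/(2 × 0.267327) = 4.0161
P₀ = 1/(2.4653 + 4.0161) = 0.1543
Lq = P₀·a^2·ρ / (2!(1-ρ)²) = 0.154286 × 2.14724 × 0.732673 / (2 × 0.0714636) = 1.6983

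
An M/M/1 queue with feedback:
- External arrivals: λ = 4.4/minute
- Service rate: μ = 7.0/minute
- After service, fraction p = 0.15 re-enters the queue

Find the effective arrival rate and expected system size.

Effective arrival rate: λ_eff = λ/(1-p) = 4.4/(1-0.15) = 4.4/0.85 = 5.17647
ρ = λ_eff/μ = 5.17647/7.0 = 0.739496
L = ρ/(1-ρ) = 0.739496/(1-0.739496) = 2.8387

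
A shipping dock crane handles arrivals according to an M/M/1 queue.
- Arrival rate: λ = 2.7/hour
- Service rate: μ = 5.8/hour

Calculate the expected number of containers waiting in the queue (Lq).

ρ = λ/μ = 2.7/5.8 = 0.4655
For M/M/1: Lq = λ²/(μ(μ-λ))
Lq = 7.29/(5.8 × 3.10)
Lq = 0.4055 containers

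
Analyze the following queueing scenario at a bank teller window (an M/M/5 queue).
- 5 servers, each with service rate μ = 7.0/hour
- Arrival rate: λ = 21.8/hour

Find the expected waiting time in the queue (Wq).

Traffic intensity: ρ = λ/(cμ) = 21.8/(5×7.0) = 0.6229
Since ρ = 0.6229 < 1, system is stable.
Offered load a = λ/μ = cρ = 21.8/7.0 = 3.1143
P₀ = [ Σₙ₌₀^4 aⁿ/n! + a^5/(5!(1-ρ)) ]⁻¹
Σ = a^0/0! + a^1/1! + a^2/2! + a^3/3! + a^4/4! = 1.0000 + 3.1143 + 4.8494 + 5.0341 + 3.9194 = 17.9172
a^5/(5!(1-ρ)) = 292.9492/(120 × 0.37714) = 6.4730
P₀ = 1/(17.9172 + 6.4730) = 0.04100
Lq = P₀·a^5·ρ / (5!(1-ρ)²) = 0.041000 × 292.9492 × 0.62286 / (120 × 0.14224) = 0.4383
Wq = Lq/λ = 0.4383/21.8 = 0.02011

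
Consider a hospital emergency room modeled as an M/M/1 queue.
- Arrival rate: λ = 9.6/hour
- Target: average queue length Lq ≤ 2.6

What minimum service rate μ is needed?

For M/M/1: Lq = λ²/(μ(μ-λ))
Need Lq ≤ 2.6, i.e. μ(μ-λ) ≥ λ²/2.6
μ² - 9.6μ - 92.16/2.6 ≥ 0  →  μ² - 9.6μ - 35.44615 ≥ 0
Quadratic formula (positive root): μ = [λ + √(λ² + 4×35.44615)]/2
Discriminant: 92.16 + 4×35.44615 = 233.9446, √233.9446 = 15.2952
μ ≥ (9.6 + 15.2952)/2 = 12.4476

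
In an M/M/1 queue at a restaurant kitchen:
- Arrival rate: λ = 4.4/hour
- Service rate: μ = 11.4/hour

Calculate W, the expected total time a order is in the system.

First, compute utilization: ρ = λ/μ = 4.4/11.4 = 0.3860
For M/M/1: W = 1/(μ-λ)
W = 1/(11.4-4.4) = 1/7.00
W = 0.1429 hours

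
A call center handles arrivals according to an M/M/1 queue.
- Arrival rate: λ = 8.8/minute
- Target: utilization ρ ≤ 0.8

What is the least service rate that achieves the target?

ρ = λ/μ, so μ = λ/ρ
μ ≥ 8.8/0.8 = 11.0000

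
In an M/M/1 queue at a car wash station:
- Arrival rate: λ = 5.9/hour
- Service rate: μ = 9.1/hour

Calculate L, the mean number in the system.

ρ = λ/μ = 5.9/9.1 = 0.6484
For M/M/1: L = λ/(μ-λ)
L = 5.9/(9.1-5.9) = 5.9/3.20
L = 1.8438 cars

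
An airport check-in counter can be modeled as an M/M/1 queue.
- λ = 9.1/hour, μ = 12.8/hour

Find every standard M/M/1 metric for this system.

Step 1: ρ = λ/μ = 9.1/12.8 = 0.7109
Step 2: L = λ/(μ-λ) = 9.1/3.70 = 2.4595
Step 3: Lq = λ²/(μ(μ-λ)) = 82.81/(12.8×3.70) = 1.7485
Step 4: W = 1/(μ-λ) = 1/3.70 = 0.27027
Step 5: Wq = λ/(μ(μ-λ)) = 9.1/(12.8×3.70) = 0.1921
Step 6: P(0) = 1-ρ = 0.2891
Verify: L = λW = 9.1×0.27027 = 2.4595 ✔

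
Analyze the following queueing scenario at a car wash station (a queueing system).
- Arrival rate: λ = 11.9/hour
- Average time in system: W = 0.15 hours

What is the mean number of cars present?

Little's Law: L = λW
L = 11.9 × 0.15 = 1.7850 cars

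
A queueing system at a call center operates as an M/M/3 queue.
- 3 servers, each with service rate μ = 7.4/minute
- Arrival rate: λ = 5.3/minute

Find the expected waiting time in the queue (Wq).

Traffic intensity: ρ = λ/(cμ) = 5.3/(3×7.4) = 0.2387
Since ρ = 0.2387 < 1, system is stable.
Offered load a = λ/μ = cρ = 5.3/7.4 = 0.7162
P₀ = [ Σₙ₌₀^2 aⁿ/n! + a^3/(3!(1-ρ)) ]⁻¹
Σ = a^0/0! + a^1/1! + a^2/2! = 1.0000 + 0.7162 + 0.2565 = 1.9727
a^3/(3!(1-ρ)) = 0.367394/(6 × 0.761261) = 0.08044
P₀ = 1/(1.9727 + 0.08044) = 0.4871
Lq = P₀·a^3·ρ / (3!(1-ρ)²) = 0.4871 × 0.3674 × 0.2387 / (6 × 0.5795) = 0.01229
Wq = Lq/λ = 0.012286/5.3 = 0.002318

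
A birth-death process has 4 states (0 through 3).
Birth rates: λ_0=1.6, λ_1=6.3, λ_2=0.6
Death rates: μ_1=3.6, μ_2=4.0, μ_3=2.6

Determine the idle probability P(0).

Ratios P(n)/P(0) = (λ₀···λₙ₋₁)/(μ₁···μₙ):
P(1)/P(0) = (1.6)/(3.6) = 0.44444
P(2)/P(0) = (1.6×6.3)/(3.6×4.0) = 0.70000
P(3)/P(0) = (1.6×6.3×0.6)/(3.6×4.0×2.6) = 0.16154

Normalization: ∑ P(n) = 1
P(0) × (1.0000 + 0.44444 + 0.70000 + 0.16154) = 1
P(0) × 2.3060 = 1
P(0) = 1/2.3060 = 0.4337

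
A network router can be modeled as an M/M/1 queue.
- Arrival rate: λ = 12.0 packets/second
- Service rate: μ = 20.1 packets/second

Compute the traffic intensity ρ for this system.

Server utilization: ρ = λ/μ
ρ = 12.0/20.1 = 0.5970
The server is busy 59.70% of the time.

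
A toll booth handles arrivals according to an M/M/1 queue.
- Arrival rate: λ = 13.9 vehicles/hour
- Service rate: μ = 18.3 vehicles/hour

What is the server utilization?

Server utilization: ρ = λ/μ
ρ = 13.9/18.3 = 0.7596
The server is busy 75.96% of the time.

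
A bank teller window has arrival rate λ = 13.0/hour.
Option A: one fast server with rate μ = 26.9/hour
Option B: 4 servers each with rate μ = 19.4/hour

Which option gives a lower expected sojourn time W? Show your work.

Option A: single server μ = 26.9 (M/M/1)
  ρ_A = 13.0/26.9 = 0.4833
  W_A = 1/(μ-λ) = 1/(26.9-13.0) = 1/13.90 = 0.07194

Option B: 4 servers μ = 19.4 (M/M/4)
  ρ_B = λ/(cμ) = 13.0/(4×19.4) = 0.1675
  Offered load a = λ/μ = cρ = 13.0/19.4 = 0.6701
  P₀ = [ Σₙ₌₀^3 aⁿ/n! + a^4/(4!(1-ρ)) ]⁻¹
  Σ = a^0/0! + a^1/1! + a^2/2! + a^3/3! = 1.0000 + 0.67010 + 0.22452 + 0.050150 = 1.9448
  a^4/(4!(1-ρ)) = 0.2016/(24 × 0.8325) = 0.01009
  P₀ = 1/(1.9448 + 0.01009) = 0.5115
  Lq = P₀·a^4·ρ / (4!(1-ρ)²) = 0.51154 × 0.20164 × 0.16753 / (24 × 0.69301) = 0.001039
  Wq_B = Lq/λ = 0.001039/13.0 = 0.00007992
  W_B = Wq_B + 1/μ = 0.00007992 + 0.05155 = 0.05163

Since W_B = 0.05163 < W_A = 0.07194, Option B (multiple servers) has the shorter time in system.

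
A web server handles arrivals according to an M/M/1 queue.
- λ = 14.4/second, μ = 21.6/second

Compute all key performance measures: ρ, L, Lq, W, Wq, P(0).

Step 1: ρ = λ/μ = 14.4/21.6 = 0.6667
Step 2: L = λ/(μ-λ) = 14.4/7.20 = 2.0000
Step 3: Lq = λ²/(μ(μ-λ)) = 207.36/(21.6×7.20) = 1.3333
Step 4: W = 1/(μ-λ) = 1/7.20 = 0.13889
Step 5: Wq = λ/(μ(μ-λ)) = 14.4/(21.6×7.20) = 0.09259
Step 6: P(0) = 1-ρ = 0.3333
Verify: L = λW = 14.4×0.13889 = 2.0000 ✔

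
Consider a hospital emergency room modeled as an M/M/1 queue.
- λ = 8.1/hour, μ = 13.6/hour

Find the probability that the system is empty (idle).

ρ = λ/μ = 8.1/13.6 = 0.5956
P(0) = 1 - ρ = 1 - 0.5956 = 0.4044
The server is idle 40.44% of the time.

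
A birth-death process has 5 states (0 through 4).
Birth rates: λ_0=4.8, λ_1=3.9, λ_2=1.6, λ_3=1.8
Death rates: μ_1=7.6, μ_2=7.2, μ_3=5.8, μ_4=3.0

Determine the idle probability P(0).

Ratios P(n)/P(0) = (λ₀···λₙ₋₁)/(μ₁···μₙ):
P(1)/P(0) = (4.8)/(7.6) = 0.6316
P(2)/P(0) = (4.8×3.9)/(7.6×7.2) = 0.3421
P(3)/P(0) = (4.8×3.9×1.6)/(7.6×7.2×5.8) = 0.09437
P(4)/P(0) = (4.8×3.9×1.6×1.8)/(7.6×7.2×5.8×3.0) = 0.05662

Normalization: ∑ P(n) = 1
P(0) × (1.0000 + 0.6316 + 0.3421 + 0.09437 + 0.05662) = 1
P(0) × 2.1247 = 1
P(0) = 1/2.1247 = 0.4707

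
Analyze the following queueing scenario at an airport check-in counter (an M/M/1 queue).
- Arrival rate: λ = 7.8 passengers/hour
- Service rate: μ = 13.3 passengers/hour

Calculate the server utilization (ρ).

Server utilization: ρ = λ/μ
ρ = 7.8/13.3 = 0.5865
The server is busy 58.65% of the time.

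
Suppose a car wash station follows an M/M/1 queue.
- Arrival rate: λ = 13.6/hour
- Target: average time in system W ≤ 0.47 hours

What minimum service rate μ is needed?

For M/M/1: W = 1/(μ-λ)
Need W ≤ 0.47, so 1/(μ-λ) ≤ 0.47
μ - λ ≥ 1/0.47 = 2.1277
μ ≥ 13.6 + 2.1277 = 15.7277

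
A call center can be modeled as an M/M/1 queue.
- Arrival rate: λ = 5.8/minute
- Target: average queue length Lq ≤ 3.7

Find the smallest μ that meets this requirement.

For M/M/1: Lq = λ²/(μ(μ-λ))
Need Lq ≤ 3.7, i.e. μ(μ-λ) ≥ λ²/3.7
μ² - 5.8μ - 33.64/3.7 ≥ 0  →  μ² - 5.8μ - 9.0919 ≥ 0
Quadratic formula (positive root): μ = [λ + √(λ² + 4×9.0919)]/2
Discriminant: 33.64 + 4×9.0919 = 70.0076, √70.0076 = 8.36705
μ ≥ (5.8 + 8.36705)/2 = 7.0835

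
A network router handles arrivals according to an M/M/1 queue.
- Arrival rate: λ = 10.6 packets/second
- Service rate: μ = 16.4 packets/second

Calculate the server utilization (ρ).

Server utilization: ρ = λ/μ
ρ = 10.6/16.4 = 0.6463
The server is busy 64.63% of the time.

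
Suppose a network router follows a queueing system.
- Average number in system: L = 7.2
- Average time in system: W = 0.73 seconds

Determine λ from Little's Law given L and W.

Little's Law: L = λW, so λ = L/W
λ = 7.2/0.73 = 9.8630 packets/second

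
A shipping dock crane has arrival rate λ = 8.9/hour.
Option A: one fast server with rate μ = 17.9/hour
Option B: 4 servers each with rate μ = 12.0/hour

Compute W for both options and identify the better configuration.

Option A: single server μ = 17.9 (M/M/1)
  ρ_A = 8.9/17.9 = 0.4972
  W_A = 1/(μ-λ) = 1/(17.9-8.9) = 1/9.00 = 0.1111

Option B: 4 servers μ = 12.0 (M/M/4)
  ρ_B = λ/(cμ) = 8.9/(4×12.0) = 0.1854
  Offered load a = λ/μ = cρ = 8.9/12.0 = 0.7417
  P₀ = [ Σₙ₌₀^3 aⁿ/n! + a^4/(4!(1-ρ)) ]⁻¹
  Σ = a^0/0! + a^1/1! + a^2/2! + a^3/3! = 1.0000 + 0.7417 + 0.2750 + 0.06799 = 2.0847
  a^4/(4!(1-ρ)) = 0.3026/(24 × 0.8146) = 0.01548
  P₀ = 1/(2.0847 + 0.015477) = 0.4762
  Lq = P₀·a^4·ρ / (4!(1-ρ)²) = 0.47615 × 0.30258 × 0.18542 / (24 × 0.66355) = 0.001677
  Wq_B = Lq/λ = 0.0016774/8.9 = 0.0001885
  W_B = Wq_B + 1/μ = 0.0001885 + 0.08333 = 0.08352

Since W_B = 0.08352 < W_A = 0.1111, Option B (multiple servers) has the shorter time in system.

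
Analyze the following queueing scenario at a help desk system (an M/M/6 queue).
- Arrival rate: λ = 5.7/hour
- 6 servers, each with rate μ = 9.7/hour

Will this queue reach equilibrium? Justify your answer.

Stability requires ρ = λ/(cμ) < 1
ρ = 5.7/(6 × 9.7) = 5.7/58.20 = 0.09794
Since 0.09794 < 1, the system is STABLE.
The servers are busy 9.79% of the time.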